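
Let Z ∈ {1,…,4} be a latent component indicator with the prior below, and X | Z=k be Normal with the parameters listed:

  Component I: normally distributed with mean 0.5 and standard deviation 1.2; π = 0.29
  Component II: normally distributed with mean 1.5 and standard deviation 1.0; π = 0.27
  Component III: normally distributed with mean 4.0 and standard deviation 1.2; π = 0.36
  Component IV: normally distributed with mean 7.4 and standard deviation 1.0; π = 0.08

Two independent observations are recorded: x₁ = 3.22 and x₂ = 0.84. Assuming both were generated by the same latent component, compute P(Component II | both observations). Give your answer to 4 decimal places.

0.7006

Apply Bayes' rule: the posterior for each component is proportional to its prior times its likelihood at x.
Since both observations come from the same component, the likelihood for component k is f_k(x₁)·f_k(x₂).
  L_I = [(1/(1.2·√(2π)))·exp(−(3.22−0.5)²/(2·1.2²)) = 0.332452·exp(-2.56889) = 0.0254727] × [0.319372] = 0.00813526
  L_II = [(1/(1.0·√(2π)))·exp(−(3.22−1.5)²/(2·1.0²)) = 0.398942·exp(-1.47920) = 0.090887] × [0.320864] = 0.0291623
  L_III = [(1/(1.2·√(2π)))·exp(−(3.22−4.0)²/(2·1.2²)) = 0.332452·exp(-0.21125) = 0.269144] × [0.0103737] = 0.00279201
  L_IV = [(1/(1.0·√(2π)))·exp(−(3.22−7.4)²/(2·1.0²)) = 0.398942·exp(-8.73620) = 6.40954e-05] × [1.80419e-10] = 1.1564e-14
Prior × likelihood for each component:
  P(Z=I)·L_I = 0.29 × 0.00813526 = 0.00235922
  P(Z=II)·L_II = 0.27 × 0.0291623 = 0.00787383
  P(Z=III)·L_III = 0.36 × 0.00279201 = 0.00100512
  P(Z=IV)·L_IV = 0.08 × 1.1564e-14 = 9.25122e-16
Normaliser: 0.00235922 + 0.00787383 + 0.00100512 + 9.25122e-16 = 0.0112382
So the posterior for Component II is 0.00787383 / 0.0112382 ≈ 0.7006.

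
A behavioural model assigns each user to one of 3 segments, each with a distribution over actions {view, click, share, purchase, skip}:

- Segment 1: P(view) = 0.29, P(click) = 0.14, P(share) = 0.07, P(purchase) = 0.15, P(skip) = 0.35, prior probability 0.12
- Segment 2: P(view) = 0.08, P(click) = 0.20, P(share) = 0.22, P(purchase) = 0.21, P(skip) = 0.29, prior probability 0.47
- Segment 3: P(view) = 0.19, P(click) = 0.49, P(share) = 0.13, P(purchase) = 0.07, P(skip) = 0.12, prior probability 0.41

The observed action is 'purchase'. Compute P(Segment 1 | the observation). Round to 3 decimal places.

0.124

The responsibility of component k is w_k f_k(x) divided by Σ_j w_j f_j(x).
Component likelihoods at x = 'purchase':
  f_1 = 0.15
  f_2 = 0.21
  f_3 = 0.07
Multiply by the mixture weights:
  w_1·f_1 = 0.12 × 0.15 = 0.018
  w_2·f_2 = 0.47 × 0.21 = 0.0987
  w_3·f_3 = 0.41 × 0.07 = 0.0287
Normaliser: 0.018 + 0.0987 + 0.0287 = 0.1454
Responsibility of Segment 1: 0.018 / 0.1454 ≈ 0.124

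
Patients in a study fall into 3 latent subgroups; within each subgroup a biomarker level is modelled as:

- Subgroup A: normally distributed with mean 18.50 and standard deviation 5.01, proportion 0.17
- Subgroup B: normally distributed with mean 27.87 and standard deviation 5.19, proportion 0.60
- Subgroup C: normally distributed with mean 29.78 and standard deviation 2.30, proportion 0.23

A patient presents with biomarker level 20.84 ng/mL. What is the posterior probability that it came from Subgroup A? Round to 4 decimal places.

P(component k | x) = π_k·f_k(x) / marginal(x), where marginal(x) = Σ_j π_j·f_j(x).
Normal densities:
  f_A = 0.0714005
  f_B = 0.0307137
  f_C = 9.08716e-05
Prior × likelihood for each component:
  π_A·f_A = 0.17 × 0.0714005 = 0.0121381
  π_B·f_B = 0.60 × 0.0307137 = 0.0184282
  π_C·f_C = 0.23 × 9.08716e-05 = 2.09005e-05
Normaliser: 0.0121381 + 0.0184282 + 2.09005e-05 = 0.0305872
So the posterior for Subgroup A is 0.0121381 / 0.0305872 ≈ 0.3968.

0.3968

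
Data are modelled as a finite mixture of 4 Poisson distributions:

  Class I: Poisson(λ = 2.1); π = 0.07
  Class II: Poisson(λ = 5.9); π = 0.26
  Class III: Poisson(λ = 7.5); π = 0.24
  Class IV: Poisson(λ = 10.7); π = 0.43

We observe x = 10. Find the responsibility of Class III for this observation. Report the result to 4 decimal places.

0.2476

The responsibility of component k is P(Z=k) f_k(x) divided by Σ_j P(Z=j) f_j(x).
Poisson probabilities:
  p_I = e^(−2.1)·2.1^10/10! = 5.62874e-05
  p_II = e^(−5.9)·5.9^10/10! = 0.0385851
  p_III = e^(−7.5)·7.5^10/10! = 0.0858304
  p_IV = e^(−10.7)·10.7^10/10! = 0.122215
Multiply by the mixture weights:
  P(Z=I)·p_I = 0.07 × 5.62874e-05 = 3.94012e-06
  P(Z=II)·p_II = 0.26 × 0.0385851 = 0.0100321
  P(Z=III)·p_III = 0.24 × 0.0858304 = 0.0205993
  P(Z=IV)·p_IV = 0.43 × 0.122215 = 0.0525524
Sum: 3.94012e-06 + 0.0100321 + 0.0205993 + 0.0525524 = 0.0831877
P(Class III | 10) = 0.0205993 / 0.0831877 ≈ 0.2476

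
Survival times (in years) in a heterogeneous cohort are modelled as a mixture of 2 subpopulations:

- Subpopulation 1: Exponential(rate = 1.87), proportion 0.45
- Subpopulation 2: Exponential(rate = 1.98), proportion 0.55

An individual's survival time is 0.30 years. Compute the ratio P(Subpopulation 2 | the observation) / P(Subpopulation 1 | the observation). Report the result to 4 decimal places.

Since P(k|x) ∝ w_k f_k(x), the posterior odds are w_i f_i(x) / (w_j f_j(x)).
Evaluate each component's likelihood at the observed value:
  f_1 = 1.06709
  f_2 = 1.09319
Odds = (0.55/0.45) × (1.09319/1.06709) = 1.22222 × 1.02445 ≈ 1.2521

1.2521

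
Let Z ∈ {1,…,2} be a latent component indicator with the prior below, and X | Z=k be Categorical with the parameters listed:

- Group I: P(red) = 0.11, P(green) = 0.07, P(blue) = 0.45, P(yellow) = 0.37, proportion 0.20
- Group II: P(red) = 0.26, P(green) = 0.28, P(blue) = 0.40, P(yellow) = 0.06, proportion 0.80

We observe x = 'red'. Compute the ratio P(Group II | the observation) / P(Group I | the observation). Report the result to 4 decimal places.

The posterior odds equal the prior odds times the likelihood ratio: (π_i/π_j)·(f_i(x)/f_j(x)).
Evaluate each component's likelihood at the observed value:
  p_I = 0.11
  p_II = 0.26
0.208 / 0.022 ≈ 9.4545

9.4545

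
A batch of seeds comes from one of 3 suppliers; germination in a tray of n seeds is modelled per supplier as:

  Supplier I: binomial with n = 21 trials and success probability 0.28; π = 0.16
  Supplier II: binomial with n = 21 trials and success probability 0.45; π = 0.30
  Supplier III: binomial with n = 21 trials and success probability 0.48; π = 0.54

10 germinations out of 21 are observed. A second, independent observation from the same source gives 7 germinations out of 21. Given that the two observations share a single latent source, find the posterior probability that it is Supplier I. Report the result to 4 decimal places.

0.0570

P(component k | x) = P(Z=k)·f_k(x) / marginal(x), where marginal(x) = Σ_j P(Z=j)·f_j(x).
Since both observations come from the same component, the likelihood for component k is f_k(x₁)·f_k(x₂).
  L_I = [0.028162] × [0.157858] = 0.00444559
  L_II = [0.167317] × [0.100709] = 0.0168504
  L_III = [0.172137] × [0.0721507] = 0.0124198
Weight by the priors:
  P(Z=I)·L_I = 0.16 × 0.00444559 = 0.000711294
  P(Z=II)·L_II = 0.30 × 0.0168504 = 0.00505512
  P(Z=III)·L_III = 0.54 × 0.0124198 = 0.0067067
Marginal: 0.000711294 + 0.00505512 + 0.0067067 = 0.0124731
P(Supplier I | x₁,x₂) = 0.000711294 / 0.0124731 ≈ 0.0570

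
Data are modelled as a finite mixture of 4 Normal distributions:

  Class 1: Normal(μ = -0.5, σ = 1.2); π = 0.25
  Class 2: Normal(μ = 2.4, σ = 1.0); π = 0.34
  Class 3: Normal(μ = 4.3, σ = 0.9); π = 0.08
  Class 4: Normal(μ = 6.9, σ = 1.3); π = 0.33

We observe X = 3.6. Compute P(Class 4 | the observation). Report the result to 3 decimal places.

0.042

Apply Bayes' rule: the posterior for each component is proportional to its prior times its likelihood at x.
Evaluate each component's likelihood at the observed value:
  L_1 = (1/(1.2·√(2π)))·exp(−(3.6−-0.5)²/(2·1.2²)) = 0.332452·exp(-5.83681) = 0.000970144
  L_2 = (1/(1.0·√(2π)))·exp(−(3.6−2.4)²/(2·1.0²)) = 0.398942·exp(-0.72000) = 0.194186
  L_3 = (1/(0.9·√(2π)))·exp(−(3.6−4.3)²/(2·0.9²)) = 0.443269·exp(-0.30247) = 0.327572
  L_4 = (1/(1.3·√(2π)))·exp(−(3.6−6.9)²/(2·1.3²)) = 0.306879·exp(-3.22189) = 0.0122382
Weight by the priors:
  w_1·L_1 = 0.25 × 0.000970144 = 0.000242536
  w_2·L_2 = 0.34 × 0.194186 = 0.0660233
  w_3·L_3 = 0.08 × 0.327572 = 0.0262058
  w_4·L_4 = 0.33 × 0.0122382 = 0.00403859
Denominator: 0.000242536 + 0.0660233 + 0.0262058 + 0.00403859 = 0.0965102
P(Class 4 | x) ≈ 0.042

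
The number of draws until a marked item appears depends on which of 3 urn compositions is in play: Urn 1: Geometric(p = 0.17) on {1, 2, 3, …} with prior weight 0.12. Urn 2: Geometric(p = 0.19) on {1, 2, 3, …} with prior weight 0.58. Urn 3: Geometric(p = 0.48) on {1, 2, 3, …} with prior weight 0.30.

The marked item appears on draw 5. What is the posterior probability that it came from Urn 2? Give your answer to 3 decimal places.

0.701

By Bayes' theorem, P(k | x) = P(Z=k) f_k(x) / Σ_j P(Z=j) f_j(x).
Geometric probabilities:
  p_1 = 0.17·(1−0.17)^4 = 0.17·0.474583 = 0.0806791
  p_2 = 0.19·(1−0.19)^4 = 0.19·0.430467 = 0.0817888
  p_3 = 0.48·(1−0.48)^4 = 0.48·0.0731162 = 0.0350958
Weight by the priors:
  P(Z=1)·p_1 = 0.12 × 0.0806791 = 0.0096815
  P(Z=2)·p_2 = 0.58 × 0.0817888 = 0.0474375
  P(Z=3)·p_3 = 0.30 × 0.0350958 = 0.0105287
Evidence: 0.0096815 + 0.0474375 + 0.0105287 = 0.0676477
P(Urn 2 | 5) ≈ 0.701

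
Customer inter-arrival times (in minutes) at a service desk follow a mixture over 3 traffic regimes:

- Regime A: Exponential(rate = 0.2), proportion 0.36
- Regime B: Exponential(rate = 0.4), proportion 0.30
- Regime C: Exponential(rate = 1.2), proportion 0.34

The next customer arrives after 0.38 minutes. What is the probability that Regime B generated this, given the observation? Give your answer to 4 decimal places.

0.2406

The responsibility of component k is w_k f_k(x) divided by Σ_j w_j f_j(x).
Exponential densities:
  p_A = 0.185363
  p_B = 0.343595
  p_C = 0.760577
Multiply by the mixture weights:
  w_A·p_A = 0.36 × 0.185363 = 0.0667308
  w_B·p_B = 0.30 × 0.343595 = 0.103079
  w_C·p_C = 0.34 × 0.760577 = 0.258596
Sum: 0.0667308 + 0.103079 + 0.258596 = 0.428405
Responsibility of Regime B: 0.103079 / 0.428405 ≈ 0.2406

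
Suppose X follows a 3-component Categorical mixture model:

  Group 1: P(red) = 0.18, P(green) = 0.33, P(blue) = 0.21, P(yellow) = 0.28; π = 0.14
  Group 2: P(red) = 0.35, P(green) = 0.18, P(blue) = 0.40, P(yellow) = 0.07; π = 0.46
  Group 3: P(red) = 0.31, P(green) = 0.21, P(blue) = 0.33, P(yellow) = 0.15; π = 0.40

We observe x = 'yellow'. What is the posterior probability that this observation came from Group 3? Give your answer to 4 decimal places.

Apply Bayes' rule: the posterior for each component is proportional to its prior times its likelihood at x.
Evaluate each component's likelihood at the observed value:
  p_1 = 0.28
  p_2 = 0.07
  p_3 = 0.15
Prior × likelihood for each component:
  P(Z=1)·p_1 = 0.14 × 0.28 = 0.0392
  P(Z=2)·p_2 = 0.46 × 0.07 = 0.0322
  P(Z=3)·p_3 = 0.40 × 0.15 = 0.06
Marginal: 0.0392 + 0.0322 + 0.06 = 0.1314
P(Group 3 | 'yellow') = 0.06 / 0.1314 ≈ 0.4566

0.4566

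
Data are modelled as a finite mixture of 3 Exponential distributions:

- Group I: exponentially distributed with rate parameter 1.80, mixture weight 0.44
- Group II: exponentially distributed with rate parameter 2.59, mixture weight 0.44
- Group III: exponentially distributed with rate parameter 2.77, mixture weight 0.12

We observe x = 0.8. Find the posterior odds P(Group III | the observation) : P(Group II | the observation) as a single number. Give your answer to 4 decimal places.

0.2526

Posterior odds = (π_i f_i(x)) / (π_j f_j(x)); the normalising sum cancels.
Component likelihoods at x = 0.8:
  p_I = 1.80·e^(−1.80·0.8) = 1.80·e^(−1.4400) = 0.42647
  p_II = 2.59·e^(−2.59·0.8) = 2.59·e^(−2.0720) = 0.326168
  p_III = 2.77·e^(−2.77·0.8) = 2.77·e^(−2.2160) = 0.302053
Odds = (0.12/0.44) × (0.302053/0.326168) = 0.272727 × 0.926065 ≈ 0.2526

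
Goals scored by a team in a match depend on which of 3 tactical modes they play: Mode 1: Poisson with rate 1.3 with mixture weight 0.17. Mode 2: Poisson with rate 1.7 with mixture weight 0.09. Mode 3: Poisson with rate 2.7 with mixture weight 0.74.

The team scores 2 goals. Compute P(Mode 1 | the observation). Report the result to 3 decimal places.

The responsibility of component k is w_k f_k(x) divided by Σ_j w_j f_j(x).
Evaluate each component's likelihood at the observed value:
  L_1 = 0.230289
  L_2 = 0.263978
  L_3 = 0.244964
Prior × likelihood for each component:
  w_1·L_1 = 0.17 × 0.230289 = 0.0391492
  w_2·L_2 = 0.09 × 0.263978 = 0.023758
  w_3·L_3 = 0.74 × 0.244964 = 0.181273
Marginal: 0.0391492 + 0.023758 + 0.181273 = 0.244181
Responsibility of Mode 1: 0.0391492 / 0.244181 ≈ 0.160

0.160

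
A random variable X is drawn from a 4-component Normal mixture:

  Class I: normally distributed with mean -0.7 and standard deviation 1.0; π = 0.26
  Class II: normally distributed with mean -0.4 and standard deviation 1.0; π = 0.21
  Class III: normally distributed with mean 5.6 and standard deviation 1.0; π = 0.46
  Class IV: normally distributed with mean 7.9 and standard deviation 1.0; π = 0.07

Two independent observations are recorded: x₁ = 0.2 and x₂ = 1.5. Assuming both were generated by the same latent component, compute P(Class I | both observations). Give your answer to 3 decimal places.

By Bayes' theorem, P(k | x) = w_k f_k(x) / Σ_j w_j f_j(x).
Since both observations come from the same component, the likelihood for component k is f_k(x₁)·f_k(x₂).
  f_I = [0.266085] × [0.0354746] = 0.00943927
  f_II = [0.333225] × [0.0656158] = 0.0218648
  f_III = [1.85736e-07] × [8.92617e-05] = 1.65791e-11
  f_IV = [5.32415e-14] × [5.08814e-10] = 2.709e-23
Multiply by the mixture weights:
  w_I·f_I = 0.26 × 0.00943927 = 0.00245421
  w_II·f_II = 0.21 × 0.0218648 = 0.00459161
  w_III·f_III = 0.46 × 1.65791e-11 = 7.6264e-12
  w_IV·f_IV = 0.07 × 2.709e-23 = 1.8963e-24
Denominator: 0.00245421 + 0.00459161 + 7.6264e-12 + 1.8963e-24 = 0.00704582
P(Class I | x) = 0.00245421 / 0.00704582 ≈ 0.348

0.348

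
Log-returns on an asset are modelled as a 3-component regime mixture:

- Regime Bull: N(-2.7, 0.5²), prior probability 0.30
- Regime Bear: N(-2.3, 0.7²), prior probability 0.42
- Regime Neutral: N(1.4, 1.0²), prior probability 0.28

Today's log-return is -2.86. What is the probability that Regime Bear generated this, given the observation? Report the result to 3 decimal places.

0.433

Apply Bayes' rule: the posterior for each component is proportional to its prior times its likelihood at x.
Normal densities:
  p_Bull = (1/(0.5·√(2π)))·exp(−(-2.86−-2.7)²/(2·0.5²)) = 0.797885·exp(-0.05120) = 0.758061
  p_Bear = (1/(0.7·√(2π)))·exp(−(-2.86−-2.3)²/(2·0.7²)) = 0.569918·exp(-0.32000) = 0.413845
  p_Neutral = (1/(1.0·√(2π)))·exp(−(-2.86−1.4)²/(2·1.0²)) = 0.398942·exp(-9.07380) = 4.57308e-05
Weight by the priors:
  π_Bull·p_Bull = 0.30 × 0.758061 = 0.227418
  π_Bear·p_Bear = 0.42 × 0.413845 = 0.173815
  π_Neutral·p_Neutral = 0.28 × 4.57308e-05 = 1.28046e-05
Sum: 0.227418 + 0.173815 + 1.28046e-05 = 0.401246
Responsibility of Regime Bear: 0.173815 / 0.401246 ≈ 0.433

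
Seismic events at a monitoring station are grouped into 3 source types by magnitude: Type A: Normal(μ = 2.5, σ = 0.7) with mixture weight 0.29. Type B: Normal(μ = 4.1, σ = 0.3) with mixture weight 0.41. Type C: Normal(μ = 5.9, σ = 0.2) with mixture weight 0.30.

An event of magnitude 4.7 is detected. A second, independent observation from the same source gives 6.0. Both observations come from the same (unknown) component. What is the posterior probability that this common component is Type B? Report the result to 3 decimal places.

0.010

Apply Bayes' rule: the posterior for each component is proportional to its prior times its likelihood at x.
Since both observations come from the same component, the likelihood for component k is f_k(x₁)·f_k(x₂).
  f_A = [0.00408253] × [2.12389e-06] = 8.67082e-09
  f_B = [0.17997] × [2.59282e-09] = 4.66629e-10
  f_C = [3.03794e-08] × [1.76033] = 5.34777e-08
Unnormalised posteriors:
  π_A·f_A = 0.29 × 8.67082e-09 = 2.51454e-09
  π_B·f_B = 0.41 × 4.66629e-10 = 1.91318e-10
  π_C·f_C = 0.30 × 5.34777e-08 = 1.60433e-08
Denominator: 2.51454e-09 + 1.91318e-10 + 1.60433e-08 = 1.87492e-08
So the posterior for Type B is 1.91318e-10 / 1.87492e-08 ≈ 0.010.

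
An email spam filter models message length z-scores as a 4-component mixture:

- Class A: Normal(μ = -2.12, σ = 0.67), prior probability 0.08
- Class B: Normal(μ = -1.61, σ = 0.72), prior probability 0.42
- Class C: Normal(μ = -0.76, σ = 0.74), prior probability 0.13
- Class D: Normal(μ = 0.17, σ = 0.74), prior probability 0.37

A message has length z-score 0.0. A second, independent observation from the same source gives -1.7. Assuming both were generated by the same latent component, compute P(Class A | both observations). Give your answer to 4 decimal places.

0.0063

Posterior ∝ prior × likelihood, so P(k | x) ∝ π_k f_k(x); normalise over all components.
Since both observations come from the same component, the likelihood for component k is f_k(x₁)·f_k(x₂).
  L_A = [(1/(0.67·√(2π)))·exp(−(0.0−-2.12)²/(2·0.67²)) = 0.595436·exp(-5.00601) = 0.00398796] × [0.489221] = 0.00195099
  L_B = [(1/(0.72·√(2π)))·exp(−(0.0−-1.61)²/(2·0.72²)) = 0.554087·exp(-2.50010) = 0.0454778] × [0.549775] = 0.0250025
  L_C = [(1/(0.74·√(2π)))·exp(−(0.0−-0.76)²/(2·0.74²)) = 0.539111·exp(-0.52739) = 0.318152] × [0.240598] = 0.0765468
  L_D = [(1/(0.74·√(2π)))·exp(−(0.0−0.17)²/(2·0.74²)) = 0.539111·exp(-0.02639) = 0.525071] × [0.0221312] = 0.0116205
Multiply by the mixture weights:
  π_A·L_A = 0.08 × 0.00195099 = 0.000156079
  π_B·L_B = 0.42 × 0.0250025 = 0.0105011
  π_C·L_C = 0.13 × 0.0765468 = 0.00995109
  π_D·L_D = 0.37 × 0.0116205 = 0.00429957
Normaliser: 0.000156079 + 0.0105011 + 0.00995109 + 0.00429957 = 0.0249078
P(Class A | x) = 0.000156079 / 0.0249078 ≈ 0.0063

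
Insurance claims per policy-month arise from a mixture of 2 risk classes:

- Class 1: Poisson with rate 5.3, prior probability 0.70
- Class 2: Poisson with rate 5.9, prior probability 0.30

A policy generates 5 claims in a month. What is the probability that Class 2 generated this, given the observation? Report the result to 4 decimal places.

Posterior ∝ prior × likelihood, so P(k | x) ∝ π_k f_k(x); normalise over all components.
Component likelihoods at x = 5 claims:
  p_1 = e^(−5.3)·5.3^5/5! = 0.173955
  p_2 = e^(−5.9)·5.9^5/5! = 0.163208
Prior × likelihood for each component:
  π_1·p_1 = 0.70 × 0.173955 = 0.121769
  π_2·p_2 = 0.30 × 0.163208 = 0.0489624
Sum: 0.121769 + 0.0489624 = 0.170731
Responsibility of Class 2: 0.0489624 / 0.170731 ≈ 0.2868

0.2868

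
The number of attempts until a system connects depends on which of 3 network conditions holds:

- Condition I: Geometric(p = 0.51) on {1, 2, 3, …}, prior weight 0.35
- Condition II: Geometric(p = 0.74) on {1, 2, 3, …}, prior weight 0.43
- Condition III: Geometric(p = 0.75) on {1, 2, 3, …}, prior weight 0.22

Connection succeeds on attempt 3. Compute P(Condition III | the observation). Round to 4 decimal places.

The responsibility of component k is P(Z=k) f_k(x) divided by Σ_j P(Z=j) f_j(x).
Geometric probabilities:
  p_I = 0.122451
  p_II = 0.050024
  p_III = 0.046875
Unnormalised posteriors:
  P(Z=I)·p_I = 0.35 × 0.122451 = 0.0428578
  P(Z=II)·p_II = 0.43 × 0.050024 = 0.0215103
  P(Z=III)·p_III = 0.22 × 0.046875 = 0.0103125
Normaliser: 0.0428578 + 0.0215103 + 0.0103125 = 0.0746807
P(Condition III | the observation) = 0.0103125 / 0.0746807 ≈ 0.1381

0.1381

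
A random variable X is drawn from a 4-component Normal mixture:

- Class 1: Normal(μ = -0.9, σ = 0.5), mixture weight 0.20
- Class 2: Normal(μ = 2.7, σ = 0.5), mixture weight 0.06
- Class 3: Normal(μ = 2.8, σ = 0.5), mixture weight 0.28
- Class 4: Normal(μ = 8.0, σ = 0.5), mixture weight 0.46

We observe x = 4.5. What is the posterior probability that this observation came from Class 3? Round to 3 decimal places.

0.904

Apply Bayes' rule: the posterior for each component is proportional to its prior times its likelihood at x.
Component likelihoods at x = 4.5:
  L_1 = (1/(0.5·√(2π)))·exp(−(4.5−-0.9)²/(2·0.5²)) = 0.797885·exp(-58.32000) = 3.74874e-26
  L_2 = (1/(0.5·√(2π)))·exp(−(4.5−2.7)²/(2·0.5²)) = 0.797885·exp(-6.48000) = 0.0012238
  L_3 = (1/(0.5·√(2π)))·exp(−(4.5−2.8)²/(2·0.5²)) = 0.797885·exp(-5.78000) = 0.00246444
  L_4 = (1/(0.5·√(2π)))·exp(−(4.5−8.0)²/(2·0.5²)) = 0.797885·exp(-24.50000) = 1.82694e-11
Weight by the priors:
  π_1·L_1 = 0.20 × 3.74874e-26 = 7.49749e-27
  π_2·L_2 = 0.06 × 0.0012238 = 7.34282e-05
  π_3·L_3 = 0.28 × 0.00246444 = 0.000690043
  π_4·L_4 = 0.46 × 1.82694e-11 = 8.40394e-12
Sum: 7.49749e-27 + 7.34282e-05 + 0.000690043 + 8.40394e-12 = 0.000763471
P(Class 3 | the observation) = 0.000690043 / 0.000763471 ≈ 0.904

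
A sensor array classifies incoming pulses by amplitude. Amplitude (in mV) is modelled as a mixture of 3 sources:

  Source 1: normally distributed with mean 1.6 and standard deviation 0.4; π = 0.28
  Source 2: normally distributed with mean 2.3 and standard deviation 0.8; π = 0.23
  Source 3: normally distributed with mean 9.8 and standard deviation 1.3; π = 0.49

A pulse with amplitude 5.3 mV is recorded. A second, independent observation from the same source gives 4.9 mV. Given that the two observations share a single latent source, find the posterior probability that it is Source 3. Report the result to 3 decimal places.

Posterior ∝ prior × likelihood, so P(k | x) ∝ π_k f_k(x); normalise over all components.
Since both observations come from the same component, the likelihood for component k is f_k(x₁)·f_k(x₂).
  L_1 = [(1/(0.4·√(2π)))·exp(−(5.3−1.6)²/(2·0.4²)) = 0.997356·exp(-42.78125) = 2.62536e-19] × [1.65678e-15] = 4.34966e-34
  L_2 = [(1/(0.8·√(2π)))·exp(−(5.3−2.3)²/(2·0.8²)) = 0.498678·exp(-7.03125) = 0.000440745] × [0.00253631] = 1.11786e-06
  L_3 = [(1/(1.3·√(2π)))·exp(−(5.3−9.8)²/(2·1.3²)) = 0.306879·exp(-5.99112) = 0.000767458] × [0.00025231] = 1.93637e-07
Unnormalised posteriors:
  π_1·L_1 = 0.28 × 4.34966e-34 = 1.2179e-34
  π_2·L_2 = 0.23 × 1.11786e-06 = 2.57109e-07
  π_3·L_3 = 0.49 × 1.93637e-07 = 9.48822e-08
Denominator: 1.2179e-34 + 2.57109e-07 + 9.48822e-08 = 3.51991e-07
P(Source 3 | data) = 9.48822e-08 / 3.51991e-07 ≈ 0.270

0.270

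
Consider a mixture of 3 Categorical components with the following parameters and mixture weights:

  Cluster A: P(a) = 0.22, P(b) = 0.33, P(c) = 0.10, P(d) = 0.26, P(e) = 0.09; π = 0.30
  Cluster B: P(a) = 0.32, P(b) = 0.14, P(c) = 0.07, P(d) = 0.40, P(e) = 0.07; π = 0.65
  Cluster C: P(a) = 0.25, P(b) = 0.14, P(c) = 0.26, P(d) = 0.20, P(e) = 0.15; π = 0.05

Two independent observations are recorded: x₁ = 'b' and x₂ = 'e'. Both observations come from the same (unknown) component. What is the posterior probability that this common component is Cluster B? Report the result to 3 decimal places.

0.390

P(component k | x) = w_k·f_k(x) / marginal(x), where marginal(x) = Σ_j w_j·f_j(x).
Since both observations come from the same component, the likelihood for component k is f_k(x₁)·f_k(x₂).
  p_A = [P(b | comp) = 0.33] × [0.09] = 0.0297
  p_B = [P(b | comp) = 0.14] × [0.07] = 0.0098
  p_C = [P(b | comp) = 0.14] × [0.15] = 0.021
Unnormalised posteriors:
  w_A·p_A = 0.30 × 0.0297 = 0.00891
  w_B·p_B = 0.65 × 0.0098 = 0.00637
  w_C·p_C = 0.05 × 0.021 = 0.00105
Evidence: 0.00891 + 0.00637 + 0.00105 = 0.01633
P(Cluster B | x₁,x₂) = 0.00637 / 0.01633 ≈ 0.390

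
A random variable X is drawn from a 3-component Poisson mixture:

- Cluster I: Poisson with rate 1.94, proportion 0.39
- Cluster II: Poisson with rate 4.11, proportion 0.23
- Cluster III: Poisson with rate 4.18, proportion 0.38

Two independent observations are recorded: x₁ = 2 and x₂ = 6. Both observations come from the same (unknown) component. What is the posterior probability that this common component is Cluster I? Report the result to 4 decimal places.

The responsibility of component k is P(Z=k) f_k(x) divided by Σ_j P(Z=j) f_j(x).
Since both observations come from the same component, the likelihood for component k is f_k(x₁)·f_k(x₂).
  p_I = [e^(−1.94)·1.94^2/2! = 0.270422] × [0.0106401] = 0.00287732
  p_II = [e^(−4.11)·4.11^2/2! = 0.138581] × [0.109842] = 0.015222
  p_III = [e^(−4.18)·4.18^2/2! = 0.133651] × [0.113338] = 0.0151477
Prior × likelihood for each component:
  P(Z=I)·p_I = 0.39 × 0.00287732 = 0.00112216
  P(Z=II)·p_II = 0.23 × 0.015222 = 0.00350106
  P(Z=III)·p_III = 0.38 × 0.0151477 = 0.00575612
Normaliser: 0.00112216 + 0.00350106 + 0.00575612 = 0.0103793
P(Cluster I | x₁,x₂) ≈ 0.1081

0.1081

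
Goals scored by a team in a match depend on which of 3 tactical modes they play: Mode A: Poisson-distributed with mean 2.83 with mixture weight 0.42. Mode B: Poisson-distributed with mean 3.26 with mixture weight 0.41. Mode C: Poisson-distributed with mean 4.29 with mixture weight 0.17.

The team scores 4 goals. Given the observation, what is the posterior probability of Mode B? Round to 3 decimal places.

0.428

The responsibility of component k is w_k f_k(x) divided by Σ_j w_j f_j(x).
Poisson probabilities:
  p_A = e^(−2.83)·2.83^4/4! = 0.157718
  p_B = e^(−3.26)·3.26^4/4! = 0.180659
  p_C = e^(−4.29)·4.29^4/4! = 0.193417
Prior × likelihood for each component:
  w_A·p_A = 0.42 × 0.157718 = 0.0662415
  w_B·p_B = 0.41 × 0.180659 = 0.0740701
  w_C·p_C = 0.17 × 0.193417 = 0.0328809
Normaliser: 0.0662415 + 0.0740701 + 0.0328809 = 0.173193
P(Mode B | the observation) = 0.0740701 / 0.173193 ≈ 0.428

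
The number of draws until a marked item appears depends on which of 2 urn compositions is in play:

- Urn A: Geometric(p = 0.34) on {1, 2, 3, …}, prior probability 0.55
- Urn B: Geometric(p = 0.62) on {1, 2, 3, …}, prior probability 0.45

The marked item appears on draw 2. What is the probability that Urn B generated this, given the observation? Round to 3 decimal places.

0.462

By Bayes' theorem, P(k | x) = π_k f_k(x) / Σ_j π_j f_j(x).
Component likelihoods at x = 2:
  f_A = 0.2244
  f_B = 0.2356
Prior × likelihood for each component:
  π_A·f_A = 0.55 × 0.2244 = 0.12342
  π_B·f_B = 0.45 × 0.2356 = 0.10602
Evidence: 0.12342 + 0.10602 = 0.22944
So the posterior for Urn B is 0.10602 / 0.22944 ≈ 0.462.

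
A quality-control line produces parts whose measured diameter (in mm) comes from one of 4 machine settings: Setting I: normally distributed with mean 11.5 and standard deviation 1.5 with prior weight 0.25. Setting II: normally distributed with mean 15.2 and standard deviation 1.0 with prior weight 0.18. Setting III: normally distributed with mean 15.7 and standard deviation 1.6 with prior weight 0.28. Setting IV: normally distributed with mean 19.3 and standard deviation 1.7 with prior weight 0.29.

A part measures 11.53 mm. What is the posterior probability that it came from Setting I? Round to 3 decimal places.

0.965

The responsibility of component k is π_k f_k(x) divided by Σ_j π_j f_j(x).
Normal densities:
  f_I = 0.265908
  f_II = 0.000474434
  f_III = 0.00835236
  f_IV = 6.82645e-06
Unnormalised posteriors:
  π_I·f_I = 0.25 × 0.265908 = 0.0664771
  π_II·f_II = 0.18 × 0.000474434 = 8.53981e-05
  π_III·f_III = 0.28 × 0.00835236 = 0.00233866
  π_IV·f_IV = 0.29 × 6.82645e-06 = 1.97967e-06
Denominator: 0.0664771 + 8.53981e-05 + 0.00233866 + 1.97967e-06 = 0.0689031
P(Setting I | x) = 0.0664771 / 0.0689031 ≈ 0.965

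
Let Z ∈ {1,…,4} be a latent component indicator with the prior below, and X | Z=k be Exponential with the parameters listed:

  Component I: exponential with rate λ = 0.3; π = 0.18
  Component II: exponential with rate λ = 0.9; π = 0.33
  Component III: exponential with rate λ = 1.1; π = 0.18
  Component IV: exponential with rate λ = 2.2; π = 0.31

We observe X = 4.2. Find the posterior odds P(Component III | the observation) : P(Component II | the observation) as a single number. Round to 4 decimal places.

0.2878

Only the two components matter; the odds are (π_i f_i(x)) / (π_j f_j(x)).
Exponential densities:
  L_I = 0.0850962
  L_II = 0.0205404
  L_III = 0.0108381
  L_IV = 0.000213571
0.00195085 / 0.00677834 ≈ 0.2878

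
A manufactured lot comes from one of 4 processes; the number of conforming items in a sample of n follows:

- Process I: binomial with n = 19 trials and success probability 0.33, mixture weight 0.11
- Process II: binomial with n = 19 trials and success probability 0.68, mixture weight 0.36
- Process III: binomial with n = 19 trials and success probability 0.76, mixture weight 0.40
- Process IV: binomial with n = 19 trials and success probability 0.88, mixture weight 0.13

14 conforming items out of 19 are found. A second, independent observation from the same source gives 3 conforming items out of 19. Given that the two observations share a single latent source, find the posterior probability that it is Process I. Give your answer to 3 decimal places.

0.883

Posterior ∝ prior × likelihood, so P(k | x) ∝ π_k f_k(x); normalise over all components.
Since both observations come from the same component, the likelihood for component k is f_k(x₁)·f_k(x₂).
  L_I = [0.000285151] × [0.0574199] = 1.63733e-05
  L_II = [0.176352] × [3.68341e-06] = 6.49576e-07
  L_III = [0.198587] × [5.154e-08] = 1.02352e-08
  L_IV = [0.0483246] × [1.22088e-12] = 5.89984e-14
Weight by the priors:
  π_I·L_I = 0.11 × 1.63733e-05 = 1.80106e-06
  π_II·L_II = 0.36 × 6.49576e-07 = 2.33847e-07
  π_III·L_III = 0.40 × 1.02352e-08 = 4.09408e-09
  π_IV·L_IV = 0.13 × 5.89984e-14 = 7.66979e-15
Normaliser: 1.80106e-06 + 2.33847e-07 + 4.09408e-09 + 7.66979e-15 = 2.03901e-06
P(Process I | x₁,x₂) = 1.80106e-06 / 2.03901e-06 ≈ 0.883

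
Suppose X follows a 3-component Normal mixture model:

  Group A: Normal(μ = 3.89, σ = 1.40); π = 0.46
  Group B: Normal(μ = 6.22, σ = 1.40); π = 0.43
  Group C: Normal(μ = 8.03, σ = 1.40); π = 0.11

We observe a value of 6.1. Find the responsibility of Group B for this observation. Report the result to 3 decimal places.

0.710

P(component k | x) = π_k·f_k(x) / marginal(x), where marginal(x) = Σ_j π_j·f_j(x).
Evaluate each component's likelihood at the observed value:
  L_A = 0.0819739
  L_B = 0.283914
  L_C = 0.11018
Weight by the priors:
  π_A·L_A = 0.46 × 0.0819739 = 0.037708
  π_B·L_B = 0.43 × 0.283914 = 0.122083
  π_C·L_C = 0.11 × 0.11018 = 0.0121198
Evidence: 0.037708 + 0.122083 + 0.0121198 = 0.171911
P(Group B | x) ≈ 0.710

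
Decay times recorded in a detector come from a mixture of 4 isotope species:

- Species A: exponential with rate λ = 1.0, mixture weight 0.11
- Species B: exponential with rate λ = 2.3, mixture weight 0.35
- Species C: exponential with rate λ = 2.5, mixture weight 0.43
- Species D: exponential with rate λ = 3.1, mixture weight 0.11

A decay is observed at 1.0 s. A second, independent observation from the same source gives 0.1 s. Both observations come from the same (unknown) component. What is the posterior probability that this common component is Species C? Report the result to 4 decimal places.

Apply Bayes' rule: the posterior for each component is proportional to its prior times its likelihood at x.
Since both observations come from the same component, the likelihood for component k is f_k(x₁)·f_k(x₂).
  p_A = [1.0·e^(−1.0·1.0) = 1.0·e^(−1.0000) = 0.367879] × [0.904837] = 0.332871
  p_B = [2.3·e^(−2.3·1.0) = 2.3·e^(−2.3000) = 0.230595] × [1.82743] = 0.421396
  p_C = [2.5·e^(−2.5·1.0) = 2.5·e^(−2.5000) = 0.205212] × [1.947] = 0.399549
  p_D = [3.1·e^(−3.1·1.0) = 3.1·e^(−3.1000) = 0.139653] × [2.27369] = 0.317526
Unnormalised posteriors:
  P(Z=A)·p_A = 0.11 × 0.332871 = 0.0366158
  P(Z=B)·p_B = 0.35 × 0.421396 = 0.147489
  P(Z=C)·p_C = 0.43 × 0.399549 = 0.171806
  P(Z=D)·p_D = 0.11 × 0.317526 = 0.0349279
Sum: 0.0366158 + 0.147489 + 0.171806 + 0.0349279 = 0.390838
Responsibility of Species C: 0.171806 / 0.390838 ≈ 0.4396

0.4396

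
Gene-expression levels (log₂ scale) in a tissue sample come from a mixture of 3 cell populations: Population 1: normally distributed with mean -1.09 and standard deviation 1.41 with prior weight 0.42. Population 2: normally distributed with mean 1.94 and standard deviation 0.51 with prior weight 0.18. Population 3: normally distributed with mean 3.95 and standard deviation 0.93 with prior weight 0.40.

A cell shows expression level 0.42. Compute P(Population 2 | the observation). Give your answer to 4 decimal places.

P(component k | x) = w_k·f_k(x) / marginal(x), where marginal(x) = Σ_j w_j·f_j(x).
Component likelihoods at x = 0.42:
  L_1 = 0.15946
  L_2 = 0.00921463
  L_3 = 0.000319091
Multiply by the mixture weights:
  w_1·L_1 = 0.42 × 0.15946 = 0.066973
  w_2·L_2 = 0.18 × 0.00921463 = 0.00165863
  w_3·L_3 = 0.40 × 0.000319091 = 0.000127637
Normaliser: 0.066973 + 0.00165863 + 0.000127637 = 0.0687593
Responsibility of Population 2: 0.00165863 / 0.0687593 ≈ 0.0241

0.0241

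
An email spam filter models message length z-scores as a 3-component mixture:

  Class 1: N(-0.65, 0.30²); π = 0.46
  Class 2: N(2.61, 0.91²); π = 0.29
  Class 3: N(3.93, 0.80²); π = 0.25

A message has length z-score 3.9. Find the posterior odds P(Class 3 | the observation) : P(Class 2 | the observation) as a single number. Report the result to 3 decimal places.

Since P(k|x) ∝ π_k f_k(x), the posterior odds are π_i f_i(x) / (π_j f_j(x)).
Normal densities:
  f_1 = 1.49242e-50
  f_2 = 0.16051
  f_3 = 0.498327
Odds = (0.25/0.29) × (0.498327/0.16051) = 0.862069 × 3.10465 ≈ 2.676

2.676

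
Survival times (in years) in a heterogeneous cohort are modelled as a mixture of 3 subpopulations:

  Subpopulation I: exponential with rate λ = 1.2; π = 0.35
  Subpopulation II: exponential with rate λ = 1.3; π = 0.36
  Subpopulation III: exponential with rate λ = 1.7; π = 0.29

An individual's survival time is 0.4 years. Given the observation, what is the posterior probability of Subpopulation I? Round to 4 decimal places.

0.3299

The responsibility of component k is π_k f_k(x) divided by Σ_j π_j f_j(x).
Component likelihoods at x = 0.4 years:
  L_I = 0.74254
  L_II = 0.772877
  L_III = 0.861249
Multiply by the mixture weights:
  π_I·L_I = 0.35 × 0.74254 = 0.259889
  π_II·L_II = 0.36 × 0.772877 = 0.278236
  π_III·L_III = 0.29 × 0.861249 = 0.249762
Denominator: 0.259889 + 0.278236 + 0.249762 = 0.787887
P(Subpopulation I | data) ≈ 0.3299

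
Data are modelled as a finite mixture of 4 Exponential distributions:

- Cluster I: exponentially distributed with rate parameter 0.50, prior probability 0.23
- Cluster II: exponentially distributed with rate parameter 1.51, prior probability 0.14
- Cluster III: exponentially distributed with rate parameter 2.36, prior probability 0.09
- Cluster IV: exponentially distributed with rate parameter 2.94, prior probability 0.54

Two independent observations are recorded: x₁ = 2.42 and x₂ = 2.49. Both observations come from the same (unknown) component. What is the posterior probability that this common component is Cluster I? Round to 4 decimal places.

P(component k | x) = w_k·f_k(x) / marginal(x), where marginal(x) = Σ_j w_j·f_j(x).
Since both observations come from the same component, the likelihood for component k is f_k(x₁)·f_k(x₂).
  p_I = [0.50·e^(−0.50·2.42) = 0.50·e^(−1.2100) = 0.149099] × [0.14397] = 0.0214658
  p_II = [1.51·e^(−1.51·2.42) = 1.51·e^(−3.6542) = 0.0390821] × [0.035162] = 0.0013742
  p_III = [2.36·e^(−2.36·2.42) = 2.36·e^(−5.7112) = 0.00780853] × [0.00661948] = 5.16884e-05
  p_IV = [2.94·e^(−2.94·2.42) = 2.94·e^(−7.1148) = 0.00239017] × [0.00194559] = 4.65029e-06
Weight by the priors:
  w_I·p_I = 0.23 × 0.0214658 = 0.00493713
  w_II·p_II = 0.14 × 0.0013742 = 0.000192389
  w_III·p_III = 0.09 × 5.16884e-05 = 4.65196e-06
  w_IV·p_IV = 0.54 × 4.65029e-06 = 2.51116e-06
Denominator: 0.00493713 + 0.000192389 + 4.65196e-06 + 2.51116e-06 = 0.00513669
P(Cluster I | x₁,x₂) = 0.00493713 / 0.00513669 ≈ 0.9612

0.9612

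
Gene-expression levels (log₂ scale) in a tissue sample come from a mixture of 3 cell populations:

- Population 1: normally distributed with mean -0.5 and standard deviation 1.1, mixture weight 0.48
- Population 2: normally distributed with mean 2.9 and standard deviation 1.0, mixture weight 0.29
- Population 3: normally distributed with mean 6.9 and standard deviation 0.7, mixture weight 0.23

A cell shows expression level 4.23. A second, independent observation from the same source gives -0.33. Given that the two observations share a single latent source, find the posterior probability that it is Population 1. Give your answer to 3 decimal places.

Posterior ∝ prior × likelihood, so P(k | x) ∝ w_k f_k(x); normalise over all components.
Since both observations come from the same component, the likelihood for component k is f_k(x₁)·f_k(x₂).
  f_1 = [3.5032e-05] × [0.358369] = 1.25544e-05
  f_2 = [0.16474] × [0.00216488] = 0.000356642
  f_3 = [0.00039499] × [3.89652e-24] = 1.53909e-27
Multiply by the mixture weights:
  w_1·f_1 = 0.48 × 1.25544e-05 = 6.02611e-06
  w_2·f_2 = 0.29 × 0.000356642 = 0.000103426
  w_3·f_3 = 0.23 × 1.53909e-27 = 3.5399e-28
Denominator: 6.02611e-06 + 0.000103426 + 3.5399e-28 = 0.000109452
So the posterior for Population 1 is 6.02611e-06 / 0.000109452 ≈ 0.055.

0.055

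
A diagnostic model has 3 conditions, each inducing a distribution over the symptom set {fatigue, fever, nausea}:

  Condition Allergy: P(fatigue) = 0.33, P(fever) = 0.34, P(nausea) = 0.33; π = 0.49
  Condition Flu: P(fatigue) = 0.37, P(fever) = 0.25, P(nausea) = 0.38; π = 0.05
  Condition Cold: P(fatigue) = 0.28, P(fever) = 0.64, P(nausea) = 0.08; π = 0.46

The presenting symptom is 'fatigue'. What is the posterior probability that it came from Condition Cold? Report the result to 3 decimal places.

0.417

Apply Bayes' rule: the posterior for each component is proportional to its prior times its likelihood at x.
Component likelihoods at x = 'fatigue':
  f_Allergy = P(fatigue | comp) = 0.33
  f_Flu = P(fatigue | comp) = 0.37
  f_Cold = P(fatigue | comp) = 0.28
Unnormalised posteriors:
  w_Allergy·f_Allergy = 0.49 × 0.33 = 0.1617
  w_Flu·f_Flu = 0.05 × 0.37 = 0.0185
  w_Cold·f_Cold = 0.46 × 0.28 = 0.1288
Sum: 0.1617 + 0.0185 + 0.1288 = 0.309
So the posterior for Condition Cold is 0.1288 / 0.309 ≈ 0.417.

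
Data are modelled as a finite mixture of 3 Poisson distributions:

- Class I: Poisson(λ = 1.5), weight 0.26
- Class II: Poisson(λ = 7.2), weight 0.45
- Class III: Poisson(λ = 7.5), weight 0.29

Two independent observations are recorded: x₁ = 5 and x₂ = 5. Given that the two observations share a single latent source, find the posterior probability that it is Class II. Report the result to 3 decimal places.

Posterior ∝ prior × likelihood, so P(k | x) ∝ π_k f_k(x); normalise over all components.
Since both observations come from the same component, the likelihood for component k is f_k(x₁)·f_k(x₂).
  p_I = [e^(−1.5)·1.5^5/5! = 0.01412] × [0.01412] = 0.000199373
  p_II = [e^(−7.2)·7.2^5/5! = 0.120382] × [0.120382] = 0.0144918
  p_III = [e^(−7.5)·7.5^5/5! = 0.109375] × [0.109375] = 0.0119628
Multiply by the mixture weights:
  π_I·p_I = 0.26 × 0.000199373 = 5.1837e-05
  π_II·p_II = 0.45 × 0.0144918 = 0.0065213
  π_III·p_III = 0.29 × 0.0119628 = 0.00346921
Sum: 5.1837e-05 + 0.0065213 + 0.00346921 = 0.0100424
P(Class II | data) ≈ 0.649

0.649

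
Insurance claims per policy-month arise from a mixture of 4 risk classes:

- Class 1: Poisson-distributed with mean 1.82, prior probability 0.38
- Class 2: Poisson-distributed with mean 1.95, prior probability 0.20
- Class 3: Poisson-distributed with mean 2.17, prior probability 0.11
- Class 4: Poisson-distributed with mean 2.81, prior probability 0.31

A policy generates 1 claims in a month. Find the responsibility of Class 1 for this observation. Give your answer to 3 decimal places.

Posterior ∝ prior × likelihood, so P(k | x) ∝ π_k f_k(x); normalise over all components.
Component likelihoods at x = 1 claims:
  L_1 = 0.294887
  L_2 = 0.277434
  L_3 = 0.247765
  L_4 = 0.169176
Unnormalised posteriors:
  π_1·L_1 = 0.38 × 0.294887 = 0.112057
  π_2·L_2 = 0.20 × 0.277434 = 0.0554869
  π_3·L_3 = 0.11 × 0.247765 = 0.0272542
  π_4·L_4 = 0.31 × 0.169176 = 0.0524446
Normaliser: 0.112057 + 0.0554869 + 0.0272542 + 0.0524446 = 0.247243
Responsibility of Class 1: 0.112057 / 0.247243 ≈ 0.453

0.453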